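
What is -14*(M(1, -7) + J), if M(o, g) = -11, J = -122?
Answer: 1862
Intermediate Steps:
-14*(M(1, -7) + J) = -14*(-11 - 122) = -14*(-133) = 1862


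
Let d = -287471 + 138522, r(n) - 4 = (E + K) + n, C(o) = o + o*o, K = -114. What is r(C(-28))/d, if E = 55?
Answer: -701/148949 ≈ -0.0047063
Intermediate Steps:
C(o) = o + o**2
r(n) = -55 + n (r(n) = 4 + ((55 - 114) + n) = 4 + (-59 + n) = -55 + n)
d = -148949
r(C(-28))/d = (-55 - 28*(1 - 28))/(-148949) = (-55 - 28*(-27))*(-1/148949) = (-55 + 756)*(-1/148949) = 701*(-1/148949) = -701/148949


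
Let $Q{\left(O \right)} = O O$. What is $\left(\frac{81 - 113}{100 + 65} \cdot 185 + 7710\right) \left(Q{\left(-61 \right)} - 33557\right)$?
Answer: $- \frac{7555847656}{33} \approx -2.2897 \cdot 10^{8}$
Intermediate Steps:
$Q{\left(O \right)} = O^{2}$
$\left(\frac{81 - 113}{100 + 65} \cdot 185 + 7710\right) \left(Q{\left(-61 \right)} - 33557\right) = \left(\frac{81 - 113}{100 + 65} \cdot 185 + 7710\right) \left(\left(-61\right)^{2} - 33557\right) = \left(- \frac{32}{165} \cdot 185 + 7710\right) \left(3721 - 33557\right) = \left(\left(-32\right) \frac{1}{165} \cdot 185 + 7710\right) \left(-29836\right) = \left(\left(- \frac{32}{165}\right) 185 + 7710\right) \left(-29836\right) = \left(- \frac{1184}{33} + 7710\right) \left(-29836\right) = \frac{253246}{33} \left(-29836\right) = - \frac{7555847656}{33}$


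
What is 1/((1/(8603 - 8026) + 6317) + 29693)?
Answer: 577/20777771 ≈ 2.7770e-5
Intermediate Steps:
1/((1/(8603 - 8026) + 6317) + 29693) = 1/((1/577 + 6317) + 29693) = 1/(3644910/577 + 29693) = 1/(20777771/577) = 577/20777771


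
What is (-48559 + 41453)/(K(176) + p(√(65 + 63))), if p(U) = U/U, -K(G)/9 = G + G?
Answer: 7106/3167 ≈ 2.2438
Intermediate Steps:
K(G) = -18*G (K(G) = -9*(G + G) = -18*G)
p(U) = 1
(-48559 + 41453)/(K(176) + p(√(65 + 63))) = (-48559 + 41453)/(-18*176 + 1) = -7106/(-3168 + 1) = -7106/(-3167) = -7106*(-1/3167) = 7106/3167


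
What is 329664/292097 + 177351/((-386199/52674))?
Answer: -303175612999838/12534174367 ≈ -24188.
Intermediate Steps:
329664/292097 + 177351/((-386199/52674)) = 329664*(1/292097) + 177351/((-386199*1/52674)) = 329664/292097 + 177351/(-128733/17558) = 329664/292097 + 177351*(-17558/128733) = 329664/292097 - 1037976286/42911 = -303175612999838/12534174367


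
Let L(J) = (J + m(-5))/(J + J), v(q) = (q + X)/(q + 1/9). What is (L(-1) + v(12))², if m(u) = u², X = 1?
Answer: 1418481/11881 ≈ 119.39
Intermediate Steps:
v(q) = (1 + q)/(⅑ + q) (v(q) = (q + 1)/(q + 1/9) = (1 + q)/(q + ⅑) = (1 + q)/(⅑ + q))
L(J) = (25 + J)/(2*J) (L(J) = (J + (-5)²)/(J + J) = (J + 25)/((2*J)) = (25 + J)*(1/(2*J)) = (25 + J)/(2*J))
(L(-1) + v(12))² = ((½)*(25 - 1)/(-1) + 9*(1 + 12)/(1 + 9*12))² = ((½)*(-1)*24 + 9*13/(1 + 108))² = (-12 + 9*13/109)² = (-12 + 9*(1/109)*13)² = (-12 + 117/109)² = (-1191/109)² = 1418481/11881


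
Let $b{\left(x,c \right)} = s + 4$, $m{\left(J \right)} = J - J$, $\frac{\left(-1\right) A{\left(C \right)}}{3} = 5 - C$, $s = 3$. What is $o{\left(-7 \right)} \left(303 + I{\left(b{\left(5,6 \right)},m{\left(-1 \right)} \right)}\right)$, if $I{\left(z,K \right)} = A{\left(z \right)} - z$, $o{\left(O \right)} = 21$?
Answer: $6342$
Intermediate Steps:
$A{\left(C \right)} = -15 + 3 C$ ($A{\left(C \right)} = - 3 \left(5 - C\right) = -15 + 3 C$)
$m{\left(J \right)} = 0$
$b{\left(x,c \right)} = 7$ ($b{\left(x,c \right)} = 3 + 4 = 7$)
$I{\left(z,K \right)} = -15 + 2 z$ ($I{\left(z,K \right)} = \left(-15 + 3 z\right) - z = -15 + 2 z$)
$o{\left(-7 \right)} \left(303 + I{\left(b{\left(5,6 \right)},m{\left(-1 \right)} \right)}\right) = 21 \left(303 + \left(-15 + 2 \cdot 7\right)\right) = 21 \left(303 + \left(-15 + 14\right)\right) = 21 \left(303 - 1\right) = 21 \cdot 302 = 6342$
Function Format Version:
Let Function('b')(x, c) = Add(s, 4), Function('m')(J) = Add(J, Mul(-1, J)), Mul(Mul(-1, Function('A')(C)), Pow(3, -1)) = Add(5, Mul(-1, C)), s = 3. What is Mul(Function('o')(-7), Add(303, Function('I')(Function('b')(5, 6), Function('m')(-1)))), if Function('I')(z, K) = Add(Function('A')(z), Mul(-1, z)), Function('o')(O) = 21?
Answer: 6342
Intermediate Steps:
Function('A')(C) = Add(-15, Mul(3, C)) (Function('A')(C) = Mul(-3, Add(5, Mul(-1, C))) = Add(-15, Mul(3, C)))
Function('m')(J) = 0
Function('b')(x, c) = 7 (Function('b')(x, c) = Add(3, 4) = 7)
Function('I')(z, K) = Add(-15, Mul(2, z)) (Function('I')(z, K) = Add(Add(-15, Mul(3, z)), Mul(-1, z)) = Add(-15, Mul(2, z)))
Mul(Function('o')(-7), Add(303, Function('I')(Function('b')(5, 6), Function('m')(-1)))) = Mul(21, Add(303, Add(-15, Mul(2, 7)))) = Mul(21, Add(303, Add(-15, 14))) = Mul(21, Add(303, -1)) = Mul(21, 302) = 6342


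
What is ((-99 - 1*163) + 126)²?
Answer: 18496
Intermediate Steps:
((-99 - 1*163) + 126)² = ((-99 - 163) + 126)² = (-262 + 126)² = (-136)² = 18496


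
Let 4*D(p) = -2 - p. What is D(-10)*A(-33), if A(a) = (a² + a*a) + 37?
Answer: 4430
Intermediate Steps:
D(p) = -½ - p/4 (D(p) = (-2 - p)/4 = -½ - p/4)
A(a) = 37 + 2*a² (A(a) = (a² + a²) + 37 = 2*a² + 37 = 37 + 2*a²)
D(-10)*A(-33) = (-½ - ¼*(-10))*(37 + 2*(-33)²) = (-½ + 5/2)*(37 + 2*1089) = 2*(37 + 2178) = 2*2215 = 4430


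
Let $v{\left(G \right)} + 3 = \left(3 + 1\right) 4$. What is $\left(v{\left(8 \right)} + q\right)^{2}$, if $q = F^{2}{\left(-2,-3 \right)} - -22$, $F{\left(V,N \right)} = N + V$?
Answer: $3600$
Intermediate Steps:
$q = 47$ ($q = \left(-3 - 2\right)^{2} - -22 = \left(-5\right)^{2} + 22 = 25 + 22 = 47$)
$v{\left(G \right)} = 13$ ($v{\left(G \right)} = -3 + \left(3 + 1\right) 4 = -3 + 4 \cdot 4 = -3 + 16 = 13$)
$\left(v{\left(8 \right)} + q\right)^{2} = \left(13 + 47\right)^{2} = 60^{2} = 3600$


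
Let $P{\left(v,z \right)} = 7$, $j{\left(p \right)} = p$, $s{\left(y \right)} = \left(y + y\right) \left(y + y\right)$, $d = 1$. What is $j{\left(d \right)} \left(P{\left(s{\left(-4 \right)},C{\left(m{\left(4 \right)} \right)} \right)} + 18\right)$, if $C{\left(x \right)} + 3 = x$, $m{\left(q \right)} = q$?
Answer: $25$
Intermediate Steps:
$C{\left(x \right)} = -3 + x$
$s{\left(y \right)} = 4 y^{2}$ ($s{\left(y \right)} = 2 y 2 y = 4 y^{2}$)
$j{\left(d \right)} \left(P{\left(s{\left(-4 \right)},C{\left(m{\left(4 \right)} \right)} \right)} + 18\right) = 1 \left(7 + 18\right) = 1 \cdot 25 = 25$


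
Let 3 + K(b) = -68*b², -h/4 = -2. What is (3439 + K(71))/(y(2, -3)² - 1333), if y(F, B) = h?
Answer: 339352/1269 ≈ 267.42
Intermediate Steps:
h = 8 (h = -4*(-2) = 8)
y(F, B) = 8
K(b) = -3 - 68*b²
(3439 + K(71))/(y(2, -3)² - 1333) = (3439 + (-3 - 68*71²))/(8² - 1333) = (3439 + (-3 - 68*5041))/(64 - 1333) = (3439 + (-3 - 342788))/(-1269) = (3439 - 342791)*(-1/1269) = -339352*(-1/1269) = 339352/1269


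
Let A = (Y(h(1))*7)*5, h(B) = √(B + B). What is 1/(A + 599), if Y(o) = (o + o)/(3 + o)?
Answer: 193/111147 - 10*√2/111147 ≈ 0.0016092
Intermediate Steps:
h(B) = √2*√B (h(B) = √(2*B) = √2*√B)
Y(o) = 2*o/(3 + o) (Y(o) = (2*o)/(3 + o) = 2*o/(3 + o))
A = 70*√2/(3 + √2) (A = ((2*(√2*√1)/(3 + √2*√1))*7)*5 = ((2*(√2*1)/(3 + √2*1))*7)*5 = ((2*√2/(3 + √2))*7)*5 = (14*√2/(3 + √2))*5 = 70*√2/(3 + √2) ≈ 22.426)
1/(A + 599) = 1/((-20 + 30*√2) + 599) = 1/(579 + 30*√2)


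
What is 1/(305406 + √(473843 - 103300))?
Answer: 305406/93272454293 - √370543/93272454293 ≈ 3.2678e-6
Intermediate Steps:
1/(305406 + √(473843 - 103300)) = 1/(305406 + √370543)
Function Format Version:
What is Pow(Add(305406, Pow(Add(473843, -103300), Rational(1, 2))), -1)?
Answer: Add(Rational(305406, 93272454293), Mul(Rational(-1, 93272454293), Pow(370543, Rational(1, 2)))) ≈ 3.2678e-6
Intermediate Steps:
Pow(Add(305406, Pow(Add(473843, -103300), Rational(1, 2))), -1) = Pow(Add(305406, Pow(370543, Rational(1, 2))), -1)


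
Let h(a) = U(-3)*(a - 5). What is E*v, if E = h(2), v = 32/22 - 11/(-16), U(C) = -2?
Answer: 1131/88 ≈ 12.852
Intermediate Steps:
h(a) = 10 - 2*a (h(a) = -2*(a - 5) = -2*(-5 + a) = 10 - 2*a)
v = 377/176 (v = 32*(1/22) - 11*(-1/16) = 16/11 + 11/16 = 377/176 ≈ 2.1420)
E = 6 (E = 10 - 2*2 = 10 - 4 = 6)
E*v = 6*(377/176) = 1131/88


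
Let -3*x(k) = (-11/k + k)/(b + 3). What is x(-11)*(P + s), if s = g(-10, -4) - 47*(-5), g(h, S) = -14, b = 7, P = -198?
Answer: 23/3 ≈ 7.6667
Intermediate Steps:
s = 221 (s = -14 - 47*(-5) = -14 - 1*(-235) = -14 + 235 = 221)
x(k) = -k/30 + 11/(30*k) (x(k) = -(-11/k + k)/(3*(7 + 3)) = -(k - 11/k)/(3*10) = -(-11/(10*k) + k/10)/3 = -k/30 + 11/(30*k))
x(-11)*(P + s) = ((1/30)*(11 - 1*(-11)²)/(-11))*(-198 + 221) = ((1/30)*(-1/11)*(11 - 1*121))*23 = ((1/30)*(-1/11)*(11 - 121))*23 = ((1/30)*(-1/11)*(-110))*23 = (⅓)*23 = 23/3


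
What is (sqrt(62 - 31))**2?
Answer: 31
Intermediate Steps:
(sqrt(62 - 31))**2 = (sqrt(31))**2 = 31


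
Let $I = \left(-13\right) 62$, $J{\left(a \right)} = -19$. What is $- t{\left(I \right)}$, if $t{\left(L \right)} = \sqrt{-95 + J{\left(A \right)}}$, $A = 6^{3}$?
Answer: $- i \sqrt{114} \approx - 10.677 i$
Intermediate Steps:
$A = 216$
$I = -806$
$t{\left(L \right)} = i \sqrt{114}$ ($t{\left(L \right)} = \sqrt{-95 - 19} = \sqrt{-114} = i \sqrt{114}$)
$- t{\left(I \right)} = - i \sqrt{114}$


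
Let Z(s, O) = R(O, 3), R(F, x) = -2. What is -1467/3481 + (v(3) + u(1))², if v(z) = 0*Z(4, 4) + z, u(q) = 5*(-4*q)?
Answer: 1004542/3481 ≈ 288.58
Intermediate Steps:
Z(s, O) = -2
u(q) = -20*q
v(z) = z (v(z) = 0*(-2) + z = 0 + z = z)
-1467/3481 + (v(3) + u(1))² = -1467/3481 + (3 - 20*1)² = -1467*1/3481 + (3 - 20)² = -1467/3481 + (-17)² = -1467/3481 + 289 = 1004542/3481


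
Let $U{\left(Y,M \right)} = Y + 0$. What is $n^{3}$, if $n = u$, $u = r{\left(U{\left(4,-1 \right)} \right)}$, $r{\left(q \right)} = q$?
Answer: $64$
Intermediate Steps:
$U{\left(Y,M \right)} = Y$
$u = 4$
$n = 4$
$n^{3} = 4^{3} = 64$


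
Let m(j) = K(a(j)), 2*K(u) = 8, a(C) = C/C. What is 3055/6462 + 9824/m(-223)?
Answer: 15873727/6462 ≈ 2456.5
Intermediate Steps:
a(C) = 1
K(u) = 4 (K(u) = (½)*8 = 4)
m(j) = 4
3055/6462 + 9824/m(-223) = 3055/6462 + 9824/4 = 3055*(1/6462) + 9824*(¼) = 3055/6462 + 2456 = 15873727/6462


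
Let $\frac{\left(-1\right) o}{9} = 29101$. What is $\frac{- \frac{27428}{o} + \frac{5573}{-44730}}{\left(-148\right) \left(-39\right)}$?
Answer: $- \frac{25862713}{7513341577560} \approx -3.4422 \cdot 10^{-6}$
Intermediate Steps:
$o = -261909$ ($o = \left(-9\right) 29101 = -261909$)
$\frac{- \frac{27428}{o} + \frac{5573}{-44730}}{\left(-148\right) \left(-39\right)} = \frac{- \frac{27428}{-261909} + \frac{5573}{-44730}}{\left(-148\right) \left(-39\right)} = \frac{\left(-27428\right) \left(- \frac{1}{261909}\right) + 5573 \left(- \frac{1}{44730}\right)}{5772} = \left(\frac{27428}{261909} - \frac{5573}{44730}\right) \frac{1}{5772} = \left(- \frac{25862713}{1301687730}\right) \frac{1}{5772} = - \frac{25862713}{7513341577560}$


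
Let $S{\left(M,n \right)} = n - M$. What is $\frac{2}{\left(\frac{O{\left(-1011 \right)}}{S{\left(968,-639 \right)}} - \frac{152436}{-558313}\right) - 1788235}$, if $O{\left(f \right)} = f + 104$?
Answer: $- \frac{897208991}{802209884333171} \approx -1.1184 \cdot 10^{-6}$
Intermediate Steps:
$O{\left(f \right)} = 104 + f$
$\frac{2}{\left(\frac{O{\left(-1011 \right)}}{S{\left(968,-639 \right)}} - \frac{152436}{-558313}\right) - 1788235} = \frac{2}{\left(\frac{104 - 1011}{-639 - 968} - \frac{152436}{-558313}\right) - 1788235} = \frac{2}{\left(- \frac{907}{-639 - 968} - - \frac{152436}{558313}\right) - 1788235} = \frac{2}{\left(- \frac{907}{-1607} + \frac{152436}{558313}\right) - 1788235} = \frac{2}{\left(\left(-907\right) \left(- \frac{1}{1607}\right) + \frac{152436}{558313}\right) - 1788235} = \frac{2}{\left(\frac{907}{1607} + \frac{152436}{558313}\right) - 1788235} = \frac{2}{\frac{751354543}{897208991} - 1788235} = \frac{2}{- \frac{1604419768666342}{897208991}} = 2 \left(- \frac{897208991}{1604419768666342}\right) = - \frac{897208991}{802209884333171}$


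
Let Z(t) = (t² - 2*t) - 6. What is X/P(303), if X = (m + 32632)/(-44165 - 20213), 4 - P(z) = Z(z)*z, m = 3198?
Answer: 17915/889468561843 ≈ 2.0141e-8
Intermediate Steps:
Z(t) = -6 + t² - 2*t
P(z) = 4 - z*(-6 + z² - 2*z) (P(z) = 4 - (-6 + z² - 2*z)*z = 4 - z*(-6 + z² - 2*z))
X = -17915/32189 (X = (3198 + 32632)/(-44165 - 20213) = 35830/(-64378) = 35830*(-1/64378) = -17915/32189 ≈ -0.55656)
X/P(303) = -17915/(32189*(4 + 303*(6 - 1*303² + 2*303))) = -17915/(32189*(4 + 303*(6 - 1*91809 + 606))) = -17915/(32189*(4 + 303*(6 - 91809 + 606))) = -17915/(32189*(4 + 303*(-91197))) = -17915/(32189*(4 - 27632691)) = -17915/32189/(-27632687) = -17915/32189*(-1/27632687) = 17915/889468561843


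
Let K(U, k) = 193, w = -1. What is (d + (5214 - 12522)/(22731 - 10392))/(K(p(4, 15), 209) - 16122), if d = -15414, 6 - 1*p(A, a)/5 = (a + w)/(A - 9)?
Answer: 21133406/21838659 ≈ 0.96771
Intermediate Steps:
p(A, a) = 30 - 5*(-1 + a)/(-9 + A) (p(A, a) = 30 - 5*(a - 1)/(A - 9) = 30 - 5*(-1 + a)/(-9 + A))
(d + (5214 - 12522)/(22731 - 10392))/(K(p(4, 15), 209) - 16122) = (-15414 + (5214 - 12522)/(22731 - 10392))/(193 - 16122) = (-15414 - 7308/12339)/(-15929) = (-15414 - 7308*1/12339)*(-1/15929) = (-15414 - 812/1371)*(-1/15929) = -21133406/1371*(-1/15929) = 21133406/21838659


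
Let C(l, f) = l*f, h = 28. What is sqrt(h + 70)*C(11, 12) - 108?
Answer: -108 + 924*sqrt(2) ≈ 1198.7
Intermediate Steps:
C(l, f) = f*l
sqrt(h + 70)*C(11, 12) - 108 = sqrt(28 + 70)*(12*11) - 108 = sqrt(98)*132 - 108 = (7*sqrt(2))*132 - 108 = 924*sqrt(2) - 108 = -108 + 924*sqrt(2)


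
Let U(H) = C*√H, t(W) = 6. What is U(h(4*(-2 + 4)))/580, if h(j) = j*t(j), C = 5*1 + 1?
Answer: 6*√3/145 ≈ 0.071671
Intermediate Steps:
C = 6 (C = 5 + 1 = 6)
h(j) = 6*j (h(j) = j*6 = 6*j)
U(H) = 6*√H
U(h(4*(-2 + 4)))/580 = (6*√(6*(4*(-2 + 4))))/580 = (6*√(6*(4*2)))*(1/580) = (6*√(6*8))*(1/580) = (6*√48)*(1/580) = (6*(4*√3))*(1/580) = (24*√3)*(1/580) = 6*√3/145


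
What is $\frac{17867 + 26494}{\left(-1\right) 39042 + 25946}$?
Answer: $- \frac{44361}{13096} \approx -3.3874$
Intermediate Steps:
$\frac{17867 + 26494}{\left(-1\right) 39042 + 25946} = \frac{44361}{-39042 + 25946} = \frac{44361}{-13096} = 44361 \left(- \frac{1}{13096}\right) = - \frac{44361}{13096}$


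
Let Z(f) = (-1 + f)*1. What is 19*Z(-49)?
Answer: -950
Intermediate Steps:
Z(f) = -1 + f
19*Z(-49) = 19*(-1 - 49) = 19*(-50) = -950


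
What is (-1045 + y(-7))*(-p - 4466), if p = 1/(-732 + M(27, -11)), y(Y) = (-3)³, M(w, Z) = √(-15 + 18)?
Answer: 855090038496/178607 - 1072*√3/535821 ≈ 4.7876e+6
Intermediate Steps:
M(w, Z) = √3
y(Y) = -27
p = 1/(-732 + √3) ≈ -0.0013694
(-1045 + y(-7))*(-p - 4466) = (-1045 - 27)*(-(-244/178607 - √3/535821) - 4466) = -1072*((244/178607 + √3/535821) - 4466) = -1072*(-797658618/178607 + √3/535821) = 855090038496/178607 - 1072*√3/535821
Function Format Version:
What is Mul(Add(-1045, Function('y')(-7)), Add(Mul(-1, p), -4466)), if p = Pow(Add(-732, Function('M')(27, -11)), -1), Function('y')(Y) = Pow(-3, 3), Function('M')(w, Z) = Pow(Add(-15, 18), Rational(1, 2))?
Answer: Add(Rational(855090038496, 178607), Mul(Rational(-1072, 535821), Pow(3, Rational(1, 2)))) ≈ 4.7876e+6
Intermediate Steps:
Function('M')(w, Z) = Pow(3, Rational(1, 2))
Function('y')(Y) = -27
p = Pow(Add(-732, Pow(3, Rational(1, 2))), -1) ≈ -0.0013694
Mul(Add(-1045, Function('y')(-7)), Add(Mul(-1, p), -4466)) = Mul(Add(-1045, -27), Add(Mul(-1, Add(Rational(-244, 178607), Mul(Rational(-1, 535821), Pow(3, Rational(1, 2))))), -4466)) = Mul(-1072, Add(Add(Rational(244, 178607), Mul(Rational(1, 535821), Pow(3, Rational(1, 2)))), -4466)) = Mul(-1072, Add(Rational(-797658618, 178607), Mul(Rational(1, 535821), Pow(3, Rational(1, 2))))) = Add(Rational(855090038496, 178607), Mul(Rational(-1072, 535821), Pow(3, Rational(1, 2))))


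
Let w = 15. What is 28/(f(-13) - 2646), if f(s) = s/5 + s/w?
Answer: -210/19871 ≈ -0.010568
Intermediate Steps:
f(s) = 4*s/15 (f(s) = s/5 + s/15 = 4*s/15)
28/(f(-13) - 2646) = 28/((4/15)*(-13) - 2646) = 28/(-52/15 - 2646) = 28/(-39742/15) = 28*(-15/39742) = -210/19871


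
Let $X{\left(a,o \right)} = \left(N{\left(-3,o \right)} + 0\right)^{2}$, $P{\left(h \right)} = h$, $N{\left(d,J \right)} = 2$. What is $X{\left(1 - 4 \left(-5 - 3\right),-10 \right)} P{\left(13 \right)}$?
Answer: $52$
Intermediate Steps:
$X{\left(a,o \right)} = 4$ ($X{\left(a,o \right)} = \left(2 + 0\right)^{2} = 2^{2} = 4$)
$X{\left(1 - 4 \left(-5 - 3\right),-10 \right)} P{\left(13 \right)} = 4 \cdot 13 = 52$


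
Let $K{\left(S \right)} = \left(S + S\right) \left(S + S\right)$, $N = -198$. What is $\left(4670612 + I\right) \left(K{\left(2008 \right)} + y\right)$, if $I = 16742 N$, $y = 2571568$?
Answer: $25351276597504$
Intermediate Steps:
$K{\left(S \right)} = 4 S^{2}$ ($K{\left(S \right)} = 2 S 2 S = 4 S^{2}$)
$I = -3314916$ ($I = 16742 \left(-198\right) = -3314916$)
$\left(4670612 + I\right) \left(K{\left(2008 \right)} + y\right) = \left(4670612 - 3314916\right) \left(4 \cdot 2008^{2} + 2571568\right) = 1355696 \left(4 \cdot 4032064 + 2571568\right) = 1355696 \left(16128256 + 2571568\right) = 1355696 \cdot 18699824 = 25351276597504$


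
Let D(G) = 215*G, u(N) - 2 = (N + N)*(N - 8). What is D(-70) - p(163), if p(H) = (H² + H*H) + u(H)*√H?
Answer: -68188 - 50532*√163 ≈ -7.1334e+5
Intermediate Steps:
u(N) = 2 + 2*N*(-8 + N) (u(N) = 2 + (N + N)*(N - 8) = 2 + (2*N)*(-8 + N) = 2 + 2*N*(-8 + N))
p(H) = 2*H² + √H*(2 - 16*H + 2*H²) (p(H) = (H² + H*H) + (2 - 16*H + 2*H²)*√H = (H² + H²) + √H*(2 - 16*H + 2*H²) = 2*H² + √H*(2 - 16*H + 2*H²))
D(-70) - p(163) = 215*(-70) - (2*163² + 2*√163*(1 + 163² - 8*163)) = -15050 - (2*26569 + 2*√163*(1 + 26569 - 1304)) = -15050 - (53138 + 2*√163*25266) = -15050 - (53138 + 50532*√163) = -15050 + (-53138 - 50532*√163) = -68188 - 50532*√163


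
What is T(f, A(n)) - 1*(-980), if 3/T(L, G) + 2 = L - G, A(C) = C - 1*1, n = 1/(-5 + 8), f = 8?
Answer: 19609/20 ≈ 980.45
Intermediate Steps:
n = 1/3 ≈ 0.33333
A(C) = -1 + C (A(C) = C - 1 = -1 + C)
T(L, G) = 3/(-2 + L - G) (T(L, G) = 3/(-2 + (L - G)) = 3/(-2 + L - G))
T(f, A(n)) - 1*(-980) = -3/(2 + (-1 + 1/3) - 1*8) - 1*(-980) = -3/(2 - 2/3 - 8) + 980 = -3/(-20/3) + 980 = -3*(-3/20) + 980 = 9/20 + 980 = 19609/20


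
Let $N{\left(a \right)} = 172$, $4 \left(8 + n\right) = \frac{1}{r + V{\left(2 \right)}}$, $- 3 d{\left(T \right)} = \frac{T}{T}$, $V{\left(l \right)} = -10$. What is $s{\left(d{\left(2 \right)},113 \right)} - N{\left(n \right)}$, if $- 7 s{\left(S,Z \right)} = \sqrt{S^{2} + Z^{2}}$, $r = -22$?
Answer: $-172 - \frac{\sqrt{114922}}{21} \approx -188.14$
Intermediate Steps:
$d{\left(T \right)} = - \frac{1}{3}$ ($d{\left(T \right)} = - \frac{T \frac{1}{T}}{3} = \left(- \frac{1}{3}\right) 1 = - \frac{1}{3}$)
$n = - \frac{1025}{128}$ ($n = -8 + \frac{1}{4 \left(-22 - 10\right)} = -8 + \frac{1}{4 \left(-32\right)} = -8 + \frac{1}{4} \left(- \frac{1}{32}\right) = -8 - \frac{1}{128} = - \frac{1025}{128} \approx -8.0078$)
$s{\left(S,Z \right)} = - \frac{\sqrt{S^{2} + Z^{2}}}{7}$
$s{\left(d{\left(2 \right)},113 \right)} - N{\left(n \right)} = - \frac{\sqrt{\left(- \frac{1}{3}\right)^{2} + 113^{2}}}{7} - 172 = - \frac{\sqrt{\frac{1}{9} + 12769}}{7} - 172 = - \frac{\sqrt{\frac{114922}{9}}}{7} - 172 = - \frac{\frac{1}{3} \sqrt{114922}}{7} - 172 = - \frac{\sqrt{114922}}{21} - 172 = -172 - \frac{\sqrt{114922}}{21}$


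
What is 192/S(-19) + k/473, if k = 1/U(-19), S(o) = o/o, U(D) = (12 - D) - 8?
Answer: 2088769/10879 ≈ 192.00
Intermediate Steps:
U(D) = 4 - D
S(o) = 1
k = 1/23 (k = 1/(4 - 1*(-19)) = 1/(4 + 19) = 1/23 ≈ 0.043478)
192/S(-19) + k/473 = 192/1 + (1/23)/473 = 192*1 + (1/23)*(1/473) = 192 + 1/10879 = 2088769/10879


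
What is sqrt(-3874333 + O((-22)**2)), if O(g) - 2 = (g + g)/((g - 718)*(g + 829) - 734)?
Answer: 2*I*sqrt(1435458048454029)/38497 ≈ 1968.3*I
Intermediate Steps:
O(g) = 2 + 2*g/(-734 + (-718 + g)*(829 + g)) (O(g) = 2 + (g + g)/((g - 718)*(g + 829) - 734) = 2 + (2*g)/((-718 + g)*(829 + g) - 734) = 2 + (2*g)/(-734 + (-718 + g)*(829 + g)) = 2 + 2*g/(-734 + (-718 + g)*(829 + g)))
sqrt(-3874333 + O((-22)**2)) = sqrt(-3874333 + 2*(-595956 + ((-22)**2)**2 + 112*(-22)**2)/(-595956 + ((-22)**2)**2 + 111*(-22)**2)) = sqrt(-3874333 + 2*(-595956 + 484**2 + 112*484)/(-595956 + 484**2 + 111*484)) = sqrt(-3874333 + 2*(-595956 + 234256 + 54208)/(-595956 + 234256 + 53724)) = sqrt(-3874333 + 2*(-307492)/(-307976)) = sqrt(-3874333 + 2*(-1/307976)*(-307492)) = sqrt(-3874333 + 76873/38497) = sqrt(-149150120628/38497) = 2*I*sqrt(1435458048454029)/38497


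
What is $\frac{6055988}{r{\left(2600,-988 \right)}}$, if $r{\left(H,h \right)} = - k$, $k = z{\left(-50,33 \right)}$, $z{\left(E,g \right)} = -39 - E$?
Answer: $- \frac{6055988}{11} \approx -5.5054 \cdot 10^{5}$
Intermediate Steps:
$k = 11$ ($k = -39 - -50 = -39 + 50 = 11$)
$r{\left(H,h \right)} = -11$ ($r{\left(H,h \right)} = \left(-1\right) 11 = -11$)
$\frac{6055988}{r{\left(2600,-988 \right)}} = \frac{6055988}{-11} = 6055988 \left(- \frac{1}{11}\right) = - \frac{6055988}{11}$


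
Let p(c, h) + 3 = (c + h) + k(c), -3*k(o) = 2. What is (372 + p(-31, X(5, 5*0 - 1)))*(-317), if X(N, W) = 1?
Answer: -321755/3 ≈ -1.0725e+5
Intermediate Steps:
k(o) = -⅔ (k(o) = -⅓*2 = -⅔)
p(c, h) = -11/3 + c + h (p(c, h) = -3 + ((c + h) - ⅔) = -3 + (-⅔ + c + h) = -11/3 + c + h)
(372 + p(-31, X(5, 5*0 - 1)))*(-317) = (372 + (-11/3 - 31 + 1))*(-317) = (372 - 101/3)*(-317) = (1015/3)*(-317) = -321755/3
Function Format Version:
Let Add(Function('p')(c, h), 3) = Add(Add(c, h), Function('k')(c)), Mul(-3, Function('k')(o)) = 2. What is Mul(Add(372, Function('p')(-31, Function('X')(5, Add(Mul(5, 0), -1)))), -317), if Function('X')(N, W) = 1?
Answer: Rational(-321755, 3) ≈ -1.0725e+5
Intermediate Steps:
Function('k')(o) = Rational(-2, 3) (Function('k')(o) = Mul(Rational(-1, 3), 2) = Rational(-2, 3))
Function('p')(c, h) = Add(Rational(-11, 3), c, h) (Function('p')(c, h) = Add(-3, Add(Add(c, h), Rational(-2, 3))) = Add(-3, Add(Rational(-2, 3), c, h)) = Add(Rational(-11, 3), c, h))
Mul(Add(372, Function('p')(-31, Function('X')(5, Add(Mul(5, 0), -1)))), -317) = Mul(Add(372, Add(Rational(-11, 3), -31, 1)), -317) = Mul(Add(372, Rational(-101, 3)), -317) = Mul(Rational(1015, 3), -317) = Rational(-321755, 3)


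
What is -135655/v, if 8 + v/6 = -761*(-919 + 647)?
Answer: -135655/1241904 ≈ -0.10923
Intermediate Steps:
v = 1241904 (v = -48 + 6*(-761*(-919 + 647)) = -48 + 6*(-761*(-272)) = -48 + 6*206992 = -48 + 1241952 = 1241904)
-135655/v = -135655/1241904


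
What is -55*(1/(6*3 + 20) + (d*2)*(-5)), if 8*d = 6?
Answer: 7810/19 ≈ 411.05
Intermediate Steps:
d = ¾ (d = (⅛)*6 = ¾ ≈ 0.75000)
-55*(1/(6*3 + 20) + (d*2)*(-5)) = -55*(1/(6*3 + 20) + ((¾)*2)*(-5)) = -55*(1/(18 + 20) + (3/2)*(-5)) = -55*(1/38 - 15/2) = -55*(-142/19) = 7810/19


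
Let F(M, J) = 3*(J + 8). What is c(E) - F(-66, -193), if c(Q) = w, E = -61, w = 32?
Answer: 587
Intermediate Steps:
F(M, J) = 24 + 3*J (F(M, J) = 3*(8 + J) = 24 + 3*J)
c(Q) = 32
c(E) - F(-66, -193) = 32 - (24 + 3*(-193)) = 32 - (24 - 579) = 32 - 1*(-555) = 32 + 555 = 587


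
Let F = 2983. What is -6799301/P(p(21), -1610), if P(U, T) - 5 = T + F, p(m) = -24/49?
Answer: -6799301/1378 ≈ -4934.2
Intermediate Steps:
p(m) = -24/49 (p(m) = -24*1/49 = -24/49)
P(U, T) = 2988 + T (P(U, T) = 5 + (T + 2983) = 5 + (2983 + T) = 2988 + T)
-6799301/P(p(21), -1610) = -6799301/(2988 - 1610) = -6799301/1378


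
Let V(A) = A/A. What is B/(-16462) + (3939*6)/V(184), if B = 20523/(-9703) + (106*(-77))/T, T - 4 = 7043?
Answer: 26602970635716695/1125622848942 ≈ 23634.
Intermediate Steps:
T = 7047 (T = 4 + 7043 = 7047)
V(A) = 1
B = -223821467/68377041 (B = 20523/(-9703) + (106*(-77))/7047 = 20523*(-1/9703) - 8162*1/7047 = -20523/9703 - 8162/7047 = -223821467/68377041 ≈ -3.2733)
B/(-16462) + (3939*6)/V(184) = -223821467/68377041/(-16462) + (3939*6)/1 = -223821467/68377041*(-1/16462) + 23634*1 = 223821467/1125622848942 + 23634 = 26602970635716695/1125622848942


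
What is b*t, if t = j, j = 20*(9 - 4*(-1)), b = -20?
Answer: -5200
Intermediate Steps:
j = 260 (j = 20*(9 + 4) = 20*13 = 260)
t = 260
b*t = -20*260 = -5200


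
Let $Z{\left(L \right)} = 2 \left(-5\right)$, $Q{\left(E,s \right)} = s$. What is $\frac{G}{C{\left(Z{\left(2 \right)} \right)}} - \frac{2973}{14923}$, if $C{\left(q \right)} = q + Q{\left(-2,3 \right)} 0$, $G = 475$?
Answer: $- \frac{1423631}{29846} \approx -47.699$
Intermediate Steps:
$Z{\left(L \right)} = -10$
$C{\left(q \right)} = q$ ($C{\left(q \right)} = q + 3 \cdot 0 = q + 0 = q$)
$\frac{G}{C{\left(Z{\left(2 \right)} \right)}} - \frac{2973}{14923} = \frac{475}{-10} - \frac{2973}{14923} = 475 \left(- \frac{1}{10}\right) - \frac{2973}{14923} = - \frac{95}{2} - \frac{2973}{14923} = - \frac{1423631}{29846}$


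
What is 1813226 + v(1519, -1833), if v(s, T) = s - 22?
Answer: 1814723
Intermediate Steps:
v(s, T) = -22 + s
1813226 + v(1519, -1833) = 1813226 + (-22 + 1519) = 1813226 + 1497 = 1814723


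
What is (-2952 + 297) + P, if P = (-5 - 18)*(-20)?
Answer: -2195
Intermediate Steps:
P = 460 (P = -23*(-20) = 460)
(-2952 + 297) + P = (-2952 + 297) + 460 = -2655 + 460 = -2195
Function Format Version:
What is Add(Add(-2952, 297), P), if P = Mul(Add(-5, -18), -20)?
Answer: -2195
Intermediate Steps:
P = 460 (P = Mul(-23, -20) = 460)
Add(Add(-2952, 297), P) = Add(Add(-2952, 297), 460) = Add(-2655, 460) = -2195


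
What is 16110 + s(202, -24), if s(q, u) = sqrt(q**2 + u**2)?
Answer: 16110 + 2*sqrt(10345) ≈ 16313.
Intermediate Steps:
16110 + s(202, -24) = 16110 + sqrt(202**2 + (-24)**2) = 16110 + sqrt(40804 + 576) = 16110 + sqrt(41380) = 16110 + 2*sqrt(10345)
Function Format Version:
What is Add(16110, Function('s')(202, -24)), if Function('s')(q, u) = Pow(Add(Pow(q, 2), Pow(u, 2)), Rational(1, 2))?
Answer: Add(16110, Mul(2, Pow(10345, Rational(1, 2)))) ≈ 16313.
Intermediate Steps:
Add(16110, Function('s')(202, -24)) = Add(16110, Pow(Add(Pow(202, 2), Pow(-24, 2)), Rational(1, 2))) = Add(16110, Pow(Add(40804, 576), Rational(1, 2))) = Add(16110, Pow(41380, Rational(1, 2))) = Add(16110, Mul(2, Pow(10345, Rational(1, 2))))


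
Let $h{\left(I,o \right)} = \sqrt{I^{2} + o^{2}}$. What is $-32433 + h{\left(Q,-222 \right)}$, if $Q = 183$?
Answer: $-32433 + 3 \sqrt{9197} \approx -32145.0$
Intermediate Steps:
$-32433 + h{\left(Q,-222 \right)} = -32433 + \sqrt{183^{2} + \left(-222\right)^{2}} = -32433 + \sqrt{33489 + 49284} = -32433 + \sqrt{82773} = -32433 + 3 \sqrt{9197}$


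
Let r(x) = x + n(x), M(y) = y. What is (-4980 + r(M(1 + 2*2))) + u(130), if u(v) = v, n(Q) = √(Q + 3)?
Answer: -4845 + 2*√2 ≈ -4842.2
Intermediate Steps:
n(Q) = √(3 + Q)
r(x) = x + √(3 + x)
(-4980 + r(M(1 + 2*2))) + u(130) = (-4980 + ((1 + 2*2) + √(3 + (1 + 2*2)))) + 130 = (-4980 + ((1 + 4) + √(3 + (1 + 4)))) + 130 = (-4980 + (5 + √(3 + 5))) + 130 = (-4980 + (5 + √8)) + 130 = (-4980 + (5 + 2*√2)) + 130 = (-4975 + 2*√2) + 130 = -4845 + 2*√2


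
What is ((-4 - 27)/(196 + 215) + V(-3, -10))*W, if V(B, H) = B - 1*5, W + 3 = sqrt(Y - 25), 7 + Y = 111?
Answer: 3319/137 - 3319*sqrt(79)/411 ≈ -47.550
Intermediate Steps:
Y = 104 (Y = -7 + 111 = 104)
W = -3 + sqrt(79) (W = -3 + sqrt(104 - 25) = -3 + sqrt(79) ≈ 5.8882)
V(B, H) = -5 + B (V(B, H) = B - 5 = -5 + B)
((-4 - 27)/(196 + 215) + V(-3, -10))*W = ((-4 - 27)/(196 + 215) + (-5 - 3))*(-3 + sqrt(79)) = (-31/411 - 8)*(-3 + sqrt(79)) = -3319*(-3 + sqrt(79))/411 = 3319/137 - 3319*sqrt(79)/411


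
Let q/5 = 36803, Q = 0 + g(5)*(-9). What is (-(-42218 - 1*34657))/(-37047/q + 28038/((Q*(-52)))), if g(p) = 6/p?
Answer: 509261512500/329397883 ≈ 1546.0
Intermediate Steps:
Q = -54/5 (Q = 0 + (6/5)*(-9) = 0 - 54/5 = -54/5 ≈ -10.800)
q = 184015 (q = 5*36803 = 184015)
(-(-42218 - 1*34657))/(-37047/q + 28038/((Q*(-52)))) = (-(-42218 - 1*34657))/(-37047/184015 + 28038/((-54/5*(-52)))) = (-(-42218 - 34657))/(-37047*1/184015 + 28038/(2808/5)) = (-1*(-76875))/(-37047/184015 + 28038*(5/2808)) = 76875/(-37047/184015 + 23365/468) = 76875/(329397883/6624540) = 76875*(6624540/329397883) = 509261512500/329397883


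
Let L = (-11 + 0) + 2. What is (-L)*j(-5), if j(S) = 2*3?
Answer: 54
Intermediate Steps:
j(S) = 6
L = -9 (L = -11 + 2 = -9)
(-L)*j(-5) = -1*(-9)*6 = 9*6 = 54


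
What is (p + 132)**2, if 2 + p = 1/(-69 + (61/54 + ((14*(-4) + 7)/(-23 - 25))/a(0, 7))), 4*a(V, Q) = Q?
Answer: 892272938404/52809289 ≈ 16896.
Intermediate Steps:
a(V, Q) = Q/4
p = -14642/7267 (p = -2 + 1/(-69 + (61/54 + ((14*(-4) + 7)/(-23 - 25))/(((1/4)*7)))) = -2 + 1/(-69 + (61*(1/54) + ((-56 + 7)/(-48))/(7/4))) = -2 + 1/(-69 + (61/54 - 49*(-1/48)*(4/7))) = -2 + 1/(-69 + (61/54 + (49/48)*(4/7))) = -2 + 1/(-69 + (61/54 + 7/12)) = -2 + 1/(-69 + 185/108) = -2 + 1/(-7267/108) = -2 - 108/7267 = -14642/7267 ≈ -2.0149)
(p + 132)**2 = (-14642/7267 + 132)**2 = (944602/7267)**2 = 892272938404/52809289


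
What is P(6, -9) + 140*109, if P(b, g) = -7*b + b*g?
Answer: 15164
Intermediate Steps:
P(6, -9) + 140*109 = 6*(-7 - 9) + 140*109 = 6*(-16) + 15260 = -96 + 15260 = 15164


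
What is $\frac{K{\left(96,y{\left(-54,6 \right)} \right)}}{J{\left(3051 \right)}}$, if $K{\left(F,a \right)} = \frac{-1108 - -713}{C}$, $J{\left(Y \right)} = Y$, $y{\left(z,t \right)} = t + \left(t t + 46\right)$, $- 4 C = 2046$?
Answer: $\frac{790}{3121173} \approx 0.00025311$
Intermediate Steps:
$C = - \frac{1023}{2}$ ($C = \left(- \frac{1}{4}\right) 2046 = - \frac{1023}{2} \approx -511.5$)
$y{\left(z,t \right)} = 46 + t + t^{2}$ ($y{\left(z,t \right)} = t + \left(t^{2} + 46\right) = t + \left(46 + t^{2}\right) = 46 + t + t^{2}$)
$K{\left(F,a \right)} = \frac{790}{1023}$ ($K{\left(F,a \right)} = \frac{-1108 - -713}{- \frac{1023}{2}} = \left(-1108 + 713\right) \left(- \frac{2}{1023}\right) = \left(-395\right) \left(- \frac{2}{1023}\right) = \frac{790}{1023}$)
$\frac{K{\left(96,y{\left(-54,6 \right)} \right)}}{J{\left(3051 \right)}} = \frac{790}{1023 \cdot 3051} = \frac{790}{1023} \cdot \frac{1}{3051} = \frac{790}{3121173}$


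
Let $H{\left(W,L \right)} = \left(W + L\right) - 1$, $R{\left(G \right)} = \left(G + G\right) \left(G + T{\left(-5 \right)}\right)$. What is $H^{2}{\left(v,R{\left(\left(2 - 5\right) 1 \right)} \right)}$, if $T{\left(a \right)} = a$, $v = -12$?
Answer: $1225$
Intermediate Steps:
$R{\left(G \right)} = 2 G \left(-5 + G\right)$ ($R{\left(G \right)} = \left(G + G\right) \left(G - 5\right) = 2 G \left(-5 + G\right)$)
$H{\left(W,L \right)} = -1 + L + W$ ($H{\left(W,L \right)} = \left(L + W\right) - 1 = -1 + L + W$)
$H^{2}{\left(v,R{\left(\left(2 - 5\right) 1 \right)} \right)} = \left(-1 + 2 \left(2 - 5\right) 1 \left(-5 + \left(2 - 5\right) 1\right) - 12\right)^{2} = \left(-1 + 2 \left(\left(-3\right) 1\right) \left(-5 - 3\right) - 12\right)^{2} = \left(-1 + 2 \left(-3\right) \left(-5 - 3\right) - 12\right)^{2} = \left(-1 + 2 \left(-3\right) \left(-8\right) - 12\right)^{2} = \left(-1 + 48 - 12\right)^{2} = 35^{2} = 1225$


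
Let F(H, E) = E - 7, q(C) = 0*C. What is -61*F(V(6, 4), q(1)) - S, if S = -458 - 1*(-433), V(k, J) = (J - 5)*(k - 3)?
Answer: 452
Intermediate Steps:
q(C) = 0
V(k, J) = (-5 + J)*(-3 + k)
S = -25 (S = -458 + 433 = -25)
F(H, E) = -7 + E
-61*F(V(6, 4), q(1)) - S = -61*(-7 + 0) - 1*(-25) = -61*(-7) + 25 = 427 + 25 = 452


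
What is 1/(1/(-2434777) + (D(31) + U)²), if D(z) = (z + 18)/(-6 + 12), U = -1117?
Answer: 87651972/107769095397757 ≈ 8.1333e-7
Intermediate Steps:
D(z) = 3 + z/6 (D(z) = (18 + z)/6 = (18 + z)*(⅙) = 3 + z/6)
1/(1/(-2434777) + (D(31) + U)²) = 1/(1/(-2434777) + ((3 + (⅙)*31) - 1117)²) = 1/(-1/2434777 + ((3 + 31/6) - 1117)²) = 1/(-1/2434777 + (49/6 - 1117)²) = 1/(-1/2434777 + (-6653/6)²) = 1/(-1/2434777 + 44262409/36) = 1/(107769095397757/87651972) = 87651972/107769095397757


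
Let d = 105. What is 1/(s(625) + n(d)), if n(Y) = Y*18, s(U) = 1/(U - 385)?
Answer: 240/453601 ≈ 0.00052910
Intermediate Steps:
s(U) = 1/(-385 + U)
n(Y) = 18*Y
1/(s(625) + n(d)) = 1/(1/(-385 + 625) + 18*105) = 1/(1/240 + 1890) = 1/(453601/240) = 240/453601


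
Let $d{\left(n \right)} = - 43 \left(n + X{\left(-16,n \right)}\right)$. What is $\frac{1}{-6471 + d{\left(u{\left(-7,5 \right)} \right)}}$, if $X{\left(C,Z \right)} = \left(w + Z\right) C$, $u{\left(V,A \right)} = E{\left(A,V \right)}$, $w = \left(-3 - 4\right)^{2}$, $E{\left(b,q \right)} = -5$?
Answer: $\frac{1}{24016} \approx 4.1639 \cdot 10^{-5}$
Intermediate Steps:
$w = 49$ ($w = \left(-7\right)^{2} = 49$)
$u{\left(V,A \right)} = -5$
$X{\left(C,Z \right)} = C \left(49 + Z\right)$ ($X{\left(C,Z \right)} = \left(49 + Z\right) C = C \left(49 + Z\right)$)
$d{\left(n \right)} = 33712 + 645 n$ ($d{\left(n \right)} = - 43 \left(n - 16 \left(49 + n\right)\right) = - 43 \left(n - \left(784 + 16 n\right)\right) = - 43 \left(-784 - 15 n\right) = 33712 + 645 n$)
$\frac{1}{-6471 + d{\left(u{\left(-7,5 \right)} \right)}} = \frac{1}{-6471 + \left(33712 + 645 \left(-5\right)\right)} = \frac{1}{-6471 + \left(33712 - 3225\right)} = \frac{1}{-6471 + 30487} = \frac{1}{24016}$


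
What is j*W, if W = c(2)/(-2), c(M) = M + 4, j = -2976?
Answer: 8928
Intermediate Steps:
c(M) = 4 + M
W = -3 (W = (4 + 2)/(-2) = 6*(-1/2) = -3)
j*W = -2976*(-3) = 8928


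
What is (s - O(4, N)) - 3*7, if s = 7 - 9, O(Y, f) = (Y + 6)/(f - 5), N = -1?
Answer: -64/3 ≈ -21.333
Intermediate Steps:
O(Y, f) = (6 + Y)/(-5 + f)
s = -2
(s - O(4, N)) - 3*7 = (-2 - (6 + 4)/(-5 - 1)) - 3*7 = (-2 - 10/(-6)) - 21 = (-2 - (-1)*10/6) - 21 = (-2 - 1*(-5/3)) - 21 = (-2 + 5/3) - 21 = -⅓ - 21 = -64/3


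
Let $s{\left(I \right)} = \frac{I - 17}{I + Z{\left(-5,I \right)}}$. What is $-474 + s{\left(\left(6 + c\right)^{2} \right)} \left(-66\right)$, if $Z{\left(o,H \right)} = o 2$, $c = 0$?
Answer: $- \frac{6789}{13} \approx -522.23$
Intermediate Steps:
$Z{\left(o,H \right)} = 2 o$
$s{\left(I \right)} = \frac{-17 + I}{-10 + I}$ ($s{\left(I \right)} = \frac{I - 17}{I + 2 \left(-5\right)} = \frac{-17 + I}{I - 10} = \frac{-17 + I}{-10 + I}$)
$-474 + s{\left(\left(6 + c\right)^{2} \right)} \left(-66\right) = -474 + \frac{-17 + \left(6 + 0\right)^{2}}{-10 + \left(6 + 0\right)^{2}} \left(-66\right) = -474 + \frac{-17 + 6^{2}}{-10 + 6^{2}} \left(-66\right) = -474 + \frac{-17 + 36}{-10 + 36} \left(-66\right) = -474 + \frac{1}{26} \cdot 19 \left(-66\right) = -474 + \frac{19}{26} \left(-66\right) = -474 - \frac{627}{13} = - \frac{6789}{13}$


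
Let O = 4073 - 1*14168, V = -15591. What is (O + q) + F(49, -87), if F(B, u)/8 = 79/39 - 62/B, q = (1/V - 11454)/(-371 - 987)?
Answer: -19422112673113/1926704598 ≈ -10080.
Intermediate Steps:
O = -10095 (O = 4073 - 14168 = -10095)
q = 178579315/21172578 (q = (1/(-15591) - 11454)/(-371 - 987) = (-1/15591 - 11454)/(-1358) = -178579315/15591*(-1/1358) = 178579315/21172578 ≈ 8.4345)
F(B, u) = 632/39 - 496/B (F(B, u) = 8*(79/39 - 62/B) = 632/39 - 496/B)
(O + q) + F(49, -87) = (-10095 + 178579315/21172578) + (632/39 - 496/49) = -213558595595/21172578 + (632/39 - 496*1/49) = -213558595595/21172578 + (632/39 - 496/49) = -213558595595/21172578 + 11624/1911 = -19422112673113/1926704598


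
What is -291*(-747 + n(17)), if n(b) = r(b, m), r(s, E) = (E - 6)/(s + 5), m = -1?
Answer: 4784331/22 ≈ 2.1747e+5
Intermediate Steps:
r(s, E) = (-6 + E)/(5 + s)
n(b) = -7/(5 + b) (n(b) = (-6 - 1)/(5 + b) = -7/(5 + b))
-291*(-747 + n(17)) = -291*(-747 - 7/(5 + 17)) = -291*(-747 - 7/22) = -291*(-16441/22) = 4784331/22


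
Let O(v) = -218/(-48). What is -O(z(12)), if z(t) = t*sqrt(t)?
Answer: -109/24 ≈ -4.5417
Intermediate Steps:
z(t) = t**(3/2)
O(v) = 109/24 (O(v) = -218*(-1/48) = 109/24)
-O(z(12)) = -1*109/24 = -109/24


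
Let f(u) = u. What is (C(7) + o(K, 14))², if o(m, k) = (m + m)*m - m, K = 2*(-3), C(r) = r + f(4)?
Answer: 7921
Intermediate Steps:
C(r) = 4 + r (C(r) = r + 4 = 4 + r)
K = -6
o(m, k) = -m + 2*m² (o(m, k) = (2*m)*m - m = 2*m² - m = -m + 2*m²)
(C(7) + o(K, 14))² = ((4 + 7) - 6*(-1 + 2*(-6)))² = (11 - 6*(-1 - 12))² = (11 - 6*(-13))² = (11 + 78)² = 89² = 7921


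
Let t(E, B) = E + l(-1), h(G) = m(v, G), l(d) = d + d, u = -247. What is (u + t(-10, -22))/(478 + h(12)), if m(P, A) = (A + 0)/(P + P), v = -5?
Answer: -1295/2384 ≈ -0.54320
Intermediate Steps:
m(P, A) = A/(2*P) (m(P, A) = A/((2*P)) = A*(1/(2*P)) = A/(2*P))
l(d) = 2*d
h(G) = -G/10 (h(G) = (½)*G/(-5) = (½)*G*(-⅕) = -G/10)
t(E, B) = -2 + E (t(E, B) = E + 2*(-1) = E - 2 = -2 + E)
(u + t(-10, -22))/(478 + h(12)) = (-247 + (-2 - 10))/(478 - ⅒*12) = (-247 - 12)/(478 - 6/5) = -259/2384/5 = -259*5/2384 = -1295/2384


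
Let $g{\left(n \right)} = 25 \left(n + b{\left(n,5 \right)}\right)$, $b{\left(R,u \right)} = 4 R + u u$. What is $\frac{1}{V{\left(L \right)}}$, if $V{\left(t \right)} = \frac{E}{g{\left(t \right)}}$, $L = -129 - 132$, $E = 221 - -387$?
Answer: $- \frac{1000}{19} \approx -52.632$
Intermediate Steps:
$b{\left(R,u \right)} = u^{2} + 4 R$ ($b{\left(R,u \right)} = 4 R + u^{2} = u^{2} + 4 R$)
$g{\left(n \right)} = 625 + 125 n$ ($g{\left(n \right)} = 25 \left(n + \left(5^{2} + 4 n\right)\right) = 25 \left(n + \left(25 + 4 n\right)\right) = 25 \left(25 + 5 n\right) = 625 + 125 n$)
$E = 608$ ($E = 221 + 387 = 608$)
$L = -261$ ($L = -129 - 132 = -261$)
$V{\left(t \right)} = \frac{608}{625 + 125 t}$
$\frac{1}{V{\left(L \right)}} = \frac{1}{\frac{608}{125} \frac{1}{5 - 261}} = \frac{1}{\frac{608}{125} \frac{1}{-256}} = \frac{1}{\frac{608}{125} \left(- \frac{1}{256}\right)} = \frac{1}{- \frac{19}{1000}} = - \frac{1000}{19}$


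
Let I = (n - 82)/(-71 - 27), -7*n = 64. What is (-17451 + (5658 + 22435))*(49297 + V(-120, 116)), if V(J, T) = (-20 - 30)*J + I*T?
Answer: 202239237750/343 ≈ 5.8962e+8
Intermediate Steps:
n = -64/7 (n = -⅐*64 = -64/7 ≈ -9.1429)
I = 319/343 (I = (-64/7 - 82)/(-71 - 27) = -638/7/(-98) = -638/7*(-1/98) = 319/343 ≈ 0.93003)
V(J, T) = -50*J + 319*T/343 (V(J, T) = (-20 - 30)*J + 319*T/343 = -50*J + 319*T/343)
(-17451 + (5658 + 22435))*(49297 + V(-120, 116)) = (-17451 + (5658 + 22435))*(49297 + (-50*(-120) + (319/343)*116)) = (-17451 + 28093)*(49297 + (6000 + 37004/343)) = 10642*(49297 + 2095004/343) = 10642*(19003875/343) = 202239237750/343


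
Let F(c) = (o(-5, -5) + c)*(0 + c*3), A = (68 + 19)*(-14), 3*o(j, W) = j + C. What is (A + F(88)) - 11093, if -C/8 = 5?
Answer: 6961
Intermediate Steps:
C = -40 (C = -8*5 = -40)
o(j, W) = -40/3 + j/3 (o(j, W) = (j - 40)/3 = (-40 + j)/3 = -40/3 + j/3)
A = -1218 (A = 87*(-14) = -1218)
F(c) = 3*c*(-15 + c) (F(c) = ((-40/3 + (⅓)*(-5)) + c)*(0 + c*3) = ((-40/3 - 5/3) + c)*(0 + 3*c) = (-15 + c)*(3*c) = 3*c*(-15 + c))
(A + F(88)) - 11093 = (-1218 + 3*88*(-15 + 88)) - 11093 = (-1218 + 3*88*73) - 11093 = (-1218 + 19272) - 11093 = 18054 - 11093 = 6961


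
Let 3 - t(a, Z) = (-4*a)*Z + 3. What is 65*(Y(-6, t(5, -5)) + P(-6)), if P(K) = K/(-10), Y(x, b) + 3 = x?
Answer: -546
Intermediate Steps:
t(a, Z) = 4*Z*a (t(a, Z) = 3 - ((-4*a)*Z + 3) = 3 - (-4*Z*a + 3) = 3 - (3 - 4*Z*a) = 3 + (-3 + 4*Z*a) = 4*Z*a)
Y(x, b) = -3 + x
P(K) = -K/10 (P(K) = K*(-⅒) = -K/10)
65*(Y(-6, t(5, -5)) + P(-6)) = 65*((-3 - 6) - ⅒*(-6)) = 65*(-9 + ⅗) = 65*(-42/5) = -546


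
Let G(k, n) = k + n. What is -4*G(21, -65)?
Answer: 176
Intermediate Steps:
-4*G(21, -65) = -4*(21 - 65) = -4*(-44) = 176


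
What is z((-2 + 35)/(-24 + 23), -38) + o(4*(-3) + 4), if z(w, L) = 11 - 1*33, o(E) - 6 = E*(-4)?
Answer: 16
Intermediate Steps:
o(E) = 6 - 4*E (o(E) = 6 + E*(-4) = 6 - 4*E)
z(w, L) = -22 (z(w, L) = 11 - 33 = -22)
z((-2 + 35)/(-24 + 23), -38) + o(4*(-3) + 4) = -22 + (6 - 4*(4*(-3) + 4)) = -22 + (6 - 4*(-12 + 4)) = -22 + (6 - 4*(-8)) = -22 + (6 + 32) = -22 + 38 = 16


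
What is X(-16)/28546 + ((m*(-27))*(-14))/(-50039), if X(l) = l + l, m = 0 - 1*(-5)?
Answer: -27776594/714206647 ≈ -0.038892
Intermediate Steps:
m = 5 (m = 0 + 5 = 5)
X(l) = 2*l
X(-16)/28546 + ((m*(-27))*(-14))/(-50039) = (2*(-16))/28546 + ((5*(-27))*(-14))/(-50039) = -32*1/28546 - 135*(-14)*(-1/50039) = -16/14273 + 1890*(-1/50039) = -16/14273 - 1890/50039 = -27776594/714206647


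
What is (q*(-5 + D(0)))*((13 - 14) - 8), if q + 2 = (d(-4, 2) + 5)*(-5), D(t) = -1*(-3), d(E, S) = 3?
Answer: -756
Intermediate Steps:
D(t) = 3
q = -42 (q = -2 + (3 + 5)*(-5) = -2 + 8*(-5) = -2 - 40 = -42)
(q*(-5 + D(0)))*((13 - 14) - 8) = (-42*(-5 + 3))*((13 - 14) - 8) = (-42*(-2))*(-1 - 8) = 84*(-9) = -756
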